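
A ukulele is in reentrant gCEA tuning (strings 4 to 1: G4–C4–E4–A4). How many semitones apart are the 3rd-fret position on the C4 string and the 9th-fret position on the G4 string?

C4 at fret 3 → D#4 (MIDI 63); G4 at fret 9 → E5 (MIDI 76).
63 − 76 = -13, so the two pitches are 13 semitones apart, with E5 the higher.

13 semitones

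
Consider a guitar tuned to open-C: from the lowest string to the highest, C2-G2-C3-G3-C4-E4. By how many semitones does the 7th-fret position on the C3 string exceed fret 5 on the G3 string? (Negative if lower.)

C3 at fret 7 → G3 (MIDI 55); G3 at fret 5 → C4 (MIDI 60).
55 − 60 = -5, so the two pitches are 5 semitones apart.

-5 semitones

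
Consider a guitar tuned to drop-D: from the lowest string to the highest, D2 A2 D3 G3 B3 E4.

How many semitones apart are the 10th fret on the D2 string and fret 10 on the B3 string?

21 semitones

D2 at fret 10 → C3 (MIDI 48); B3 at fret 10 → A4 (MIDI 69).
48 − 69 = -21, so the two pitches are 21 semitones apart, with A4 the higher.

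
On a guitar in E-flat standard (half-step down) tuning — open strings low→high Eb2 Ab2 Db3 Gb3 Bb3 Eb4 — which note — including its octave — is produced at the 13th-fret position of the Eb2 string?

Eb2 is MIDI 39. Adding 13 gives 52, which is E3.

E3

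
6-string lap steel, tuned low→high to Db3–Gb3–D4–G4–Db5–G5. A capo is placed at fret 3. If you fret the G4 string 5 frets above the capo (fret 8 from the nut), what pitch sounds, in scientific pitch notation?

Eb5

The capo raises the open G4 by 3 semitones to Bb4; fretting 5 more gives G4 + 3 + 5 = G4 + 8 semitones = Eb5.
(Also written D#.)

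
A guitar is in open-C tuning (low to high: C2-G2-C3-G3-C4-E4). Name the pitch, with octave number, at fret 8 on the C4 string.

The open C4 string plus 8 semitones: C–C#–D–D#–E–F–F#–G–G#.
No B→C boundary is crossed, so the octave stays at 4.
(Equivalently spelled A♭4.)

G♯4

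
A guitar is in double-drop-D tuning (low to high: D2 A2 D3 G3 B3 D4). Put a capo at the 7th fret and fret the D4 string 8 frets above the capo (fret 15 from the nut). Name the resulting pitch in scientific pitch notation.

F5

The capo raises the open D4 by 7 semitones to A4; fretting 8 more gives D4 + 7 + 8 = D4 + 15 semitones = F5.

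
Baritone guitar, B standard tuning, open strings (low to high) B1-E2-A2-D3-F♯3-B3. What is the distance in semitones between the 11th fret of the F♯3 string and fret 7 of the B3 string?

F♯3 at fret 11 → F4 (MIDI 65); B3 at fret 7 → F♯4 (MIDI 66).
65 − 66 = -1, so the two pitches are 1 semitone apart, with F♯4 the higher.

1 semitone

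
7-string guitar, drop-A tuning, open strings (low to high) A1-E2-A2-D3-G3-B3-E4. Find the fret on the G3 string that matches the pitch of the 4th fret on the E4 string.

13

Fret 4 on E4 is MIDI 64 + 4 = 68 (G#4). On the G3 string (open MIDI 55), that pitch is 68 − 55 = fret 13.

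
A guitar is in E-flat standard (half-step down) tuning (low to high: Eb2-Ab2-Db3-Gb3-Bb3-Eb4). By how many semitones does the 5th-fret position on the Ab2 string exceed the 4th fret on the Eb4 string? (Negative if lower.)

Ab2 at fret 5 → Db3 (MIDI 49); Eb4 at fret 4 → G4 (MIDI 67).
49 − 67 = -18, so the two pitches are 18 semitones apart.

-18 semitones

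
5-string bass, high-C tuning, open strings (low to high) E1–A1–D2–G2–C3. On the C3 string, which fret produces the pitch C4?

12

C4 is 12 semitones above the open C3 (C–C#–D–D#–…–A#–B–C), so it sits at fret 12.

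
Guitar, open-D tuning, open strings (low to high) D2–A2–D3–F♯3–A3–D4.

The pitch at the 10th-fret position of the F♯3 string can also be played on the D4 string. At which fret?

Fret 10 on F♯3 is MIDI 54 + 10 = 64 (E4). On the D4 string (open MIDI 62), that pitch is 64 − 62 = fret 2.

2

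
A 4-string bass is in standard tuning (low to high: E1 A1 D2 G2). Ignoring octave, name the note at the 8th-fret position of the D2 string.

The open D2 string plus 8 semitones: D–D#–E–F–F#–G–G#–A–A#.
(Equivalently spelled Bb.)

A#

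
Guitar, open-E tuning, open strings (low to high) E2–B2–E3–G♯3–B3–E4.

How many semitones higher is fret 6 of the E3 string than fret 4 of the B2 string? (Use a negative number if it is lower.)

E3 at fret 6 → A♯3 (MIDI 58); B2 at fret 4 → D♯3 (MIDI 51).
58 − 51 = 7, so the two pitches are 7 semitones apart.

7 semitones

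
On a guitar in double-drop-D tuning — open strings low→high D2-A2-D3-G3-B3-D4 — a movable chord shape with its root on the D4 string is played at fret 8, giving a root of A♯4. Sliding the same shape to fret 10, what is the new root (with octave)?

C5

Moving from fret 8 to fret 10 shifts the root by 2 semitones.
A♯4 up 2 semitones is C5.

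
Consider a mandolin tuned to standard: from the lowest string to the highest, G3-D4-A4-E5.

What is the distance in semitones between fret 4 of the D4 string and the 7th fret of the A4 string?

D4 at fret 4 → F♯4 (MIDI 66); A4 at fret 7 → E5 (MIDI 76).
66 − 76 = -10, so the two pitches are 10 semitones apart, with E5 the higher.

10 semitones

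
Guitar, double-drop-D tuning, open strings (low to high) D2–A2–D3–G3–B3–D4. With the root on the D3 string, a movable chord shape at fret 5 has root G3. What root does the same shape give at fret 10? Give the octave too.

Moving from fret 5 to fret 10 shifts the root by 5 semitones.
G3 up 5 semitones is C4.

C4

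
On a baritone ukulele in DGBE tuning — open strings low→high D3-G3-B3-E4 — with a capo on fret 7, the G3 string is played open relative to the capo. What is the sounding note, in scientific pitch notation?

The capo raises the open G3 by 7 semitones to D4; fretting 0 more gives G3 + 7 + 0 = G3 + 7 semitones = D4.

D4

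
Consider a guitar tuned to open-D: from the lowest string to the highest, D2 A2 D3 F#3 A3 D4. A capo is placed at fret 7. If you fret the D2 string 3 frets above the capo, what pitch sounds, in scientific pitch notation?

The capo raises the open D2 by 7 semitones to A2; fretting 3 more gives D2 + 7 + 3 = D2 + 10 semitones = C3.

C3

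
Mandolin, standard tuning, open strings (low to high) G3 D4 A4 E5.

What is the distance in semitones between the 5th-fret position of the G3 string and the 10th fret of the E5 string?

G3 at fret 5 → C4 (MIDI 60); E5 at fret 10 → D6 (MIDI 86).
60 − 86 = -26, so the two pitches are 26 semitones apart, with D6 the higher.

26 semitones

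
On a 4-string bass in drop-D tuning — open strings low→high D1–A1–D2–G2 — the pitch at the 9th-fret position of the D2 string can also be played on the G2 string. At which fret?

4

D2 at fret 9 is D2 + 9 semitones = B2.
The open G2 string is 5 semitones above the open D2, so the same pitch on the G2 string lies at fret 9 − 5 = 4.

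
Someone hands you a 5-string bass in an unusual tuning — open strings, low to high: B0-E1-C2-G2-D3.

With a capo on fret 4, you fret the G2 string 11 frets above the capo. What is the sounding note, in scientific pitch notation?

The capo raises the open G2 by 4 semitones to B2; fretting 11 more gives G2 + 4 + 11 = G2 + 15 semitones = A#3.
(Also written Bb.)

A#3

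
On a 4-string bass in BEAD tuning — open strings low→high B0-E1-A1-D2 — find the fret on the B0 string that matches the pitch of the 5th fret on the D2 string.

20

D2 at fret 5 is D2 + 5 semitones = G2.
The open B0 string is 15 semitones below the open D2, so the same pitch on the B0 string lies at fret 5 + 15 = 20.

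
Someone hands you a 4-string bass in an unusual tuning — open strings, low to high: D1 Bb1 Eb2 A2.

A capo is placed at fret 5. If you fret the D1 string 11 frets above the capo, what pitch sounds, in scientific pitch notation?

The capo raises the open D1 by 5 semitones to G1; fretting 11 more gives D1 + 5 + 11 = D1 + 16 semitones = Gb2.

Gb2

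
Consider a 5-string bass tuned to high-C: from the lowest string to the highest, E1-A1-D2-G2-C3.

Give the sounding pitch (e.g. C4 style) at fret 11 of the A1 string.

G#2

A1 is MIDI 33. Adding 11 gives 44, which is G#2.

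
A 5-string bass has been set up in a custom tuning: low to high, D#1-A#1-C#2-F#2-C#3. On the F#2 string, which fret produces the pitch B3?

B3 is 17 semitones above the open F#2 (F#–G–G#–A–…–A–A#–B), so it sits at fret 17.

17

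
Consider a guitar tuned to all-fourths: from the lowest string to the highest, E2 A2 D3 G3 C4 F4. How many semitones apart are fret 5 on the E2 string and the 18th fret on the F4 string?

E2 at fret 5 → A2 (MIDI 45); F4 at fret 18 → B5 (MIDI 83).
45 − 83 = -38, so the two pitches are 38 semitones apart, with B5 the higher.

38 semitones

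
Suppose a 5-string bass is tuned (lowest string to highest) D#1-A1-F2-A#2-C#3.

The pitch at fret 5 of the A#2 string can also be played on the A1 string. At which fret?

18

Fret 5 on A#2 is MIDI 46 + 5 = 51 (D#3). On the A1 string (open MIDI 33), that pitch is 51 − 33 = fret 18.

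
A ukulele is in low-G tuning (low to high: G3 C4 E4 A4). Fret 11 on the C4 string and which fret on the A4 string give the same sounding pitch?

2

Fret 11 on C4 is MIDI 60 + 11 = 71 (B4). On the A4 string (open MIDI 69), that pitch is 71 − 69 = fret 2.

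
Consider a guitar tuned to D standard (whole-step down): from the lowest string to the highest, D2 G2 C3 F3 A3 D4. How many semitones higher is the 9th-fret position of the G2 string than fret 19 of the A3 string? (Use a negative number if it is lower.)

-24 semitones

G2 at fret 9 → E3 (MIDI 52); A3 at fret 19 → E5 (MIDI 76).
52 − 76 = -24, so the two pitches are 24 semitones apart.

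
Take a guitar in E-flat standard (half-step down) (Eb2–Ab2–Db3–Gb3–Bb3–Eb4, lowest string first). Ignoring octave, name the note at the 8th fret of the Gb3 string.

D

The open Gb3 string plus 8 semitones: Gb–G–Ab–A–Bb–B–C–Db–D.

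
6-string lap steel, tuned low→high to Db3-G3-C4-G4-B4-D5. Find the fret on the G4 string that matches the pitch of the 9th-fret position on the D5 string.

D5 at fret 9 is D5 + 9 semitones = B5.
The open G4 string is 7 semitones below the open D5, so the same pitch on the G4 string lies at fret 9 + 7 = 16.

16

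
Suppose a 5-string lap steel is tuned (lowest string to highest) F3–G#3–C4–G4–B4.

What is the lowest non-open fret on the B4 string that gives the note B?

12

From B4, count semitones up the chromatic scale until reaching B: B–C–C#–D–…–A–A#–B — 12 steps.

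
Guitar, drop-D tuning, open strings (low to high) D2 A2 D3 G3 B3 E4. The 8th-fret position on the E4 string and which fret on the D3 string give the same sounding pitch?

22

Fret 8 on E4 is MIDI 64 + 8 = 72 (C5). On the D3 string (open MIDI 50), that pitch is 72 − 50 = fret 22.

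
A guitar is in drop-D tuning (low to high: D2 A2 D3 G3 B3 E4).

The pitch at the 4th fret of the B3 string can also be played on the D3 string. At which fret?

Fret 4 on B3 is MIDI 59 + 4 = 63 (D♯4). On the D3 string (open MIDI 50), that pitch is 63 − 50 = fret 13.

13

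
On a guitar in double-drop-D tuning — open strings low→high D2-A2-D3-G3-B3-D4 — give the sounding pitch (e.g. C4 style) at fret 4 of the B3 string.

B3 is MIDI 59. Adding 4 gives 63, which is D#4.
(Equivalently spelled Eb4.)

D#4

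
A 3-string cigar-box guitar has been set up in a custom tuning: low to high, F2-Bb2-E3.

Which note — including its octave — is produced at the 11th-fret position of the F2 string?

E3

Each fret is one semitone, so F2 + 11 = E3.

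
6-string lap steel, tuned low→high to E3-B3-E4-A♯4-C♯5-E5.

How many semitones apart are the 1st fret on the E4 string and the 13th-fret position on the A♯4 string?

E4 at fret 1 → F4 (MIDI 65); A♯4 at fret 13 → B5 (MIDI 83).
65 − 83 = -18, so the two pitches are 18 semitones apart, with B5 the higher.

18 semitones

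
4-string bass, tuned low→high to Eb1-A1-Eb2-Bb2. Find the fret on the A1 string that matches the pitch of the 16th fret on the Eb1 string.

Eb1 at fret 16 is Eb1 + 16 semitones = G2.
The open A1 string is 6 semitones above the open Eb1, so the same pitch on the A1 string lies at fret 16 − 6 = 10.

10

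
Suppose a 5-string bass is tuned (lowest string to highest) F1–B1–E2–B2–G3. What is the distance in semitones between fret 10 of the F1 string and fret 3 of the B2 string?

F1 at fret 10 → D♯2 (MIDI 39); B2 at fret 3 → D3 (MIDI 50).
39 − 50 = -11, so the two pitches are 11 semitones apart, with D3 the higher.

11 semitones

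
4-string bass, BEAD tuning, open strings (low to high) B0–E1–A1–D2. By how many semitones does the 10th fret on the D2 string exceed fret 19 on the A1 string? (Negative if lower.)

-4 semitones

D2 at fret 10 → C3 (MIDI 48); A1 at fret 19 → E3 (MIDI 52).
48 − 52 = -4, so the two pitches are 4 semitones apart.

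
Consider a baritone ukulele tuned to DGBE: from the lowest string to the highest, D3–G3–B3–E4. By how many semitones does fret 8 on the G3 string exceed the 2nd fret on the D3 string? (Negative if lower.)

G3 at fret 8 → D#4 (MIDI 63); D3 at fret 2 → E3 (MIDI 52).
63 − 52 = 11, so the two pitches are 11 semitones apart.

11 semitones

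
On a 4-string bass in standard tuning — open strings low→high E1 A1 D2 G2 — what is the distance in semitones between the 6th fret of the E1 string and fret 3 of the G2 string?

12 semitones

E1 at fret 6 → A#1 (MIDI 34); G2 at fret 3 → A#2 (MIDI 46).
34 − 46 = -12, so the two pitches are 12 semitones apart, with A#2 the higher.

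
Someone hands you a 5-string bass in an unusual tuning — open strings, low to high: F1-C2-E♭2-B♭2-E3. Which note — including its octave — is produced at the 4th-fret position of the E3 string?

The open E3 string plus 4 semitones: E–F–Gb–G–Ab.
No B→C boundary is crossed, so the octave stays at 3.
(Equivalently spelled G♯3.)

A♭3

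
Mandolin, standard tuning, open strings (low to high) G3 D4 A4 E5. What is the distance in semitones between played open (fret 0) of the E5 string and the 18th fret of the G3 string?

E5 at fret 0 → E5 (MIDI 76); G3 at fret 18 → C♯5 (MIDI 73).
76 − 73 = 3, so the two pitches are 3 semitones apart, with E5 the higher.

3 semitones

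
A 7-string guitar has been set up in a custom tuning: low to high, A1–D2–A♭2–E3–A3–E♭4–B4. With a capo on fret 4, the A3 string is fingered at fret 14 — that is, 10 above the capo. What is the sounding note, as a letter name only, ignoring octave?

B

The capo raises the open A3 by 4 semitones to D♭4; fretting 10 more gives A3 + 4 + 10 = A3 + 14 semitones, landing on B.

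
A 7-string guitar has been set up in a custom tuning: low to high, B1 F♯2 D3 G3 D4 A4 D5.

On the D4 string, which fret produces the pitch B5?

21

B5 is 21 semitones above the open D4 (D–D#–E–F–…–A–A#–B), so it sits at fret 21.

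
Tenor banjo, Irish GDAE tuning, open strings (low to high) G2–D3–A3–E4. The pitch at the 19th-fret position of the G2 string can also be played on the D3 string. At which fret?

12

Fret 19 on G2 is MIDI 43 + 19 = 62 (D4). On the D3 string (open MIDI 50), that pitch is 62 − 50 = fret 12.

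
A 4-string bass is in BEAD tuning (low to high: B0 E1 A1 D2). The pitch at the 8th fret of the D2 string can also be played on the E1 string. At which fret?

D2 at fret 8 is D2 + 8 semitones = A♯2.
The open E1 string is 10 semitones below the open D2, so the same pitch on the E1 string lies at fret 8 + 10 = 18.

18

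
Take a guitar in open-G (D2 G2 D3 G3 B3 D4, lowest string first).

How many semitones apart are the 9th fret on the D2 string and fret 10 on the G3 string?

18 semitones

D2 at fret 9 → B2 (MIDI 47); G3 at fret 10 → F4 (MIDI 65).
47 − 65 = -18, so the two pitches are 18 semitones apart, with F4 the higher.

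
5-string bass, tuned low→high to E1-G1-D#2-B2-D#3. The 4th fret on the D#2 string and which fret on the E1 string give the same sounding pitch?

15

D#2 at fret 4 is D#2 + 4 semitones = G2.
The open E1 string is 11 semitones below the open D#2, so the same pitch on the E1 string lies at fret 4 + 11 = 15.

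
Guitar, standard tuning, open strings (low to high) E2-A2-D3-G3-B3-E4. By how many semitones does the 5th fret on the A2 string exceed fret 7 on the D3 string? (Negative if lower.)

A2 at fret 5 → D3 (MIDI 50); D3 at fret 7 → A3 (MIDI 57).
50 − 57 = -7, so the two pitches are 7 semitones apart.

-7 semitones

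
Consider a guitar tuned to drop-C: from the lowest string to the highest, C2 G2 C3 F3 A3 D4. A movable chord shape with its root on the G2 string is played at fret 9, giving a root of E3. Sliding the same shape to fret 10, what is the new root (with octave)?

F3

Moving from fret 9 to fret 10 shifts the root by 1 semitone.
E3 up 1 semitone is F3.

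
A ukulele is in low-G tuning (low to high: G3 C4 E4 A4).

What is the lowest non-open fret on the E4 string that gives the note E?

12

From E4, count semitones up the chromatic scale until reaching E: E–F–F#–G–…–D–D#–E — 12 steps.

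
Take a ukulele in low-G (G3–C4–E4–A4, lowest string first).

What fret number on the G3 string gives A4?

A4 is 14 semitones above the open G3 (G–G#–A–A#–…–G–G#–A), so it sits at fret 14.

14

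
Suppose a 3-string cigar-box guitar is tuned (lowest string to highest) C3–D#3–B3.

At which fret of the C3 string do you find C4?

12

C4 is 12 semitones above the open C3 (C–C#–D–D#–…–A#–B–C), so it sits at fret 12.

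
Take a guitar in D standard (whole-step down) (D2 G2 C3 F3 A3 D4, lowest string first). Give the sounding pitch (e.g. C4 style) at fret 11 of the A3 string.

The open A3 string plus 11 semitones: A–A#–B–C–…–F#–G–G#.
The walk passes from B into C once, so the octave number goes from 3 to 4.

G♯4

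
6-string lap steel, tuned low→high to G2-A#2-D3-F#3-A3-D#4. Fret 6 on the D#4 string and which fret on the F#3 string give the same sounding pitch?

15

D#4 at fret 6 is D#4 + 6 semitones = A4.
The open F#3 string is 9 semitones below the open D#4, so the same pitch on the F#3 string lies at fret 6 + 9 = 15.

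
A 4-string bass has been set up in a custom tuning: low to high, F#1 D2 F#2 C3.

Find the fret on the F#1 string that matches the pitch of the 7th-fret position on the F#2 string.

19

F#2 at fret 7 is F#2 + 7 semitones = C#3.
The open F#1 string is 12 semitones below the open F#2, so the same pitch on the F#1 string lies at fret 7 + 12 = 19.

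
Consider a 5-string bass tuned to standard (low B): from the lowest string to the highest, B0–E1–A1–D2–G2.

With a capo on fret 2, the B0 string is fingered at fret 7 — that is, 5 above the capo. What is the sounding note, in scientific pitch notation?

F♯1

The capo raises the open B0 by 2 semitones to C♯1; fretting 5 more gives B0 + 2 + 5 = B0 + 7 semitones = F♯1.
(Also written G♭.)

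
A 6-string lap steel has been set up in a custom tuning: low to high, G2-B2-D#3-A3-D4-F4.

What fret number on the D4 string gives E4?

E4 is 2 semitones above the open D4 (D–D#–E), so it sits at fret 2.

2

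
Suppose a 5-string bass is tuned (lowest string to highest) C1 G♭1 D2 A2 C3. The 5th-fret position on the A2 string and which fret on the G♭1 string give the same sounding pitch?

20

A2 at fret 5 is A2 + 5 semitones = D3.
The open G♭1 string is 15 semitones below the open A2, so the same pitch on the G♭1 string lies at fret 5 + 15 = 20.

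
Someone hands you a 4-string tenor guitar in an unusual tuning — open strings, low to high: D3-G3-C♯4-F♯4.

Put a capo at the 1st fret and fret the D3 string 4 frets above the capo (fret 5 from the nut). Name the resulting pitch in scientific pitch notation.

The capo raises the open D3 by 1 semitone to D♯3; fretting 4 more gives D3 + 1 + 4 = D3 + 5 semitones = G3.

G3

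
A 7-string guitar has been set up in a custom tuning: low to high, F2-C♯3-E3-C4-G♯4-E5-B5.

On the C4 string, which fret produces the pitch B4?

11

B4 is 11 semitones above the open C4 (C–C#–D–D#–…–A–A#–B), so it sits at fret 11.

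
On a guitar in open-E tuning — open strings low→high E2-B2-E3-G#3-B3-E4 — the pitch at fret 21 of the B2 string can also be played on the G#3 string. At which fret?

B2 at fret 21 is B2 + 21 semitones = G#4.
The open G#3 string is 9 semitones above the open B2, so the same pitch on the G#3 string lies at fret 21 − 9 = 12.

12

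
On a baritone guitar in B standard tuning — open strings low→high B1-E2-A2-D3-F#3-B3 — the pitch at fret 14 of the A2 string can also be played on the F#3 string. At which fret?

5

A2 at fret 14 is A2 + 14 semitones = B3.
The open F#3 string is 9 semitones above the open A2, so the same pitch on the F#3 string lies at fret 14 − 9 = 5.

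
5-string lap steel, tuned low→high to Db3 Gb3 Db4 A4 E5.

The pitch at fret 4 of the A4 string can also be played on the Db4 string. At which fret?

12

A4 at fret 4 is A4 + 4 semitones = Db5.
The open Db4 string is 8 semitones below the open A4, so the same pitch on the Db4 string lies at fret 4 + 8 = 12.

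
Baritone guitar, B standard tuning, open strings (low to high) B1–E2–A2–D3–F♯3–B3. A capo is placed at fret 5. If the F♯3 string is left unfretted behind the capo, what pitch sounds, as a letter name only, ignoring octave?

The capo raises the open F♯3 by 5 semitones to B3; fretting 0 more gives F♯3 + 5 + 0 = F♯3 + 5 semitones, landing on B.

B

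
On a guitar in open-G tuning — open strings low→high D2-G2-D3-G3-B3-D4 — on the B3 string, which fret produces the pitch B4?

12

B4 is 12 semitones above the open B3 (B–C–C#–D–…–A–A#–B), so it sits at fret 12.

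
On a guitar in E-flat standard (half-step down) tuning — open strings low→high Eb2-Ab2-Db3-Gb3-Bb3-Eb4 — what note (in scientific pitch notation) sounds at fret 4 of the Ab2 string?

C3

Ab2 is MIDI 44. Adding 4 gives 48, which is C3.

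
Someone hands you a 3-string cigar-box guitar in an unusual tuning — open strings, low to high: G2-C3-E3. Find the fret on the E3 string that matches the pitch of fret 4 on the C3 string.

0

Fret 4 on C3 is MIDI 48 + 4 = 52 (E3). On the E3 string (open MIDI 52), that pitch is 52 − 52 = fret 0.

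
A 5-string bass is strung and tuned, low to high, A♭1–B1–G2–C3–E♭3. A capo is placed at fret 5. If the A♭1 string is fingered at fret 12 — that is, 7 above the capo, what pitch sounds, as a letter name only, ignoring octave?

The capo raises the open A♭1 by 5 semitones to D♭2; fretting 7 more gives A♭1 + 5 + 7 = A♭1 + 12 semitones, landing on A♭.

A♭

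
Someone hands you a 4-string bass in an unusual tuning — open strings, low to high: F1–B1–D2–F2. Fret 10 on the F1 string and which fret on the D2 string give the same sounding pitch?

1

F1 at fret 10 is F1 + 10 semitones = Eb2.
The open D2 string is 9 semitones above the open F1, so the same pitch on the D2 string lies at fret 10 − 9 = 1.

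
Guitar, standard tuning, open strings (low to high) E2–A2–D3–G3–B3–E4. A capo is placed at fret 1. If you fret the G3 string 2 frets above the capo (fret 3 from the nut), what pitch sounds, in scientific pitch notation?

The capo raises the open G3 by 1 semitone to G#3; fretting 2 more gives G3 + 1 + 2 = G3 + 3 semitones = A#3.

A#3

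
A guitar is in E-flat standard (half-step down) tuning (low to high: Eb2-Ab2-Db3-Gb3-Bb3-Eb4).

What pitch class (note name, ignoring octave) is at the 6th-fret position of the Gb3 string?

C

Each fret is one semitone, so Gb3 + 6 = C.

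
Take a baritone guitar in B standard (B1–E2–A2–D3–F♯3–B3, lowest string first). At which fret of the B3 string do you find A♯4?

11

A♯4 is 11 semitones above the open B3 (B–C–C#–D–…–G#–A–A#), so it sits at fret 11.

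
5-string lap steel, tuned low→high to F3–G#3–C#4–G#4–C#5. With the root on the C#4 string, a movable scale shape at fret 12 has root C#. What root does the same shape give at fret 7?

Moving from fret 12 to fret 7 shifts the root by -5 semitones.
C# down 5 semitones is G#.

G#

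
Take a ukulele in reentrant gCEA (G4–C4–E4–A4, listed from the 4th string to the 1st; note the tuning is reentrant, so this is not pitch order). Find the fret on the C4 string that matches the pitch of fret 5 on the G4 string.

12

Fret 5 on G4 is MIDI 67 + 5 = 72 (C5). On the C4 string (open MIDI 60), that pitch is 72 − 60 = fret 12.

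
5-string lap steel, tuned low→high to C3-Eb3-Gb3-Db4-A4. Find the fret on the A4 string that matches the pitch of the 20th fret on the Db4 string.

Fret 20 on Db4 is MIDI 61 + 20 = 81 (A5). On the A4 string (open MIDI 69), that pitch is 81 − 69 = fret 12.

12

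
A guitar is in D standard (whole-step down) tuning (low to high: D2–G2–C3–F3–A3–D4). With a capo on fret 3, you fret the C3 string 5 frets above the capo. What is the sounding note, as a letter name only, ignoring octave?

G#

The capo raises the open C3 by 3 semitones to D#3; fretting 5 more gives C3 + 3 + 5 = C3 + 8 semitones, landing on G#.
(Also written Ab.)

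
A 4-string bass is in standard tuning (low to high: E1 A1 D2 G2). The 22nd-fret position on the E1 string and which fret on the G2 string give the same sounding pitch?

7

Fret 22 on E1 is MIDI 28 + 22 = 50 (D3). On the G2 string (open MIDI 43), that pitch is 50 − 43 = fret 7.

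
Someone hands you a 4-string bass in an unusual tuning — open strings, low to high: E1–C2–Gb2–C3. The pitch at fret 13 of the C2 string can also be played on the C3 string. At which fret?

C2 at fret 13 is C2 + 13 semitones = Db3.
The open C3 string is 12 semitones above the open C2, so the same pitch on the C3 string lies at fret 13 − 12 = 1.

1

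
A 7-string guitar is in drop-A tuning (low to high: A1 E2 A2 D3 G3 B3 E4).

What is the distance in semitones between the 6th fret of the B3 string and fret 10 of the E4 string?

B3 at fret 6 → F4 (MIDI 65); E4 at fret 10 → D5 (MIDI 74).
65 − 74 = -9, so the two pitches are 9 semitones apart, with D5 the higher.

9 semitones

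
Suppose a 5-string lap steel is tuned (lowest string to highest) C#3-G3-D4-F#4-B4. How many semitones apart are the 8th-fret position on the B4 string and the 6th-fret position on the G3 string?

B4 at fret 8 → G5 (MIDI 79); G3 at fret 6 → C#4 (MIDI 61).
79 − 61 = 18, so the two pitches are 18 semitones apart, with G5 the higher.

18 semitones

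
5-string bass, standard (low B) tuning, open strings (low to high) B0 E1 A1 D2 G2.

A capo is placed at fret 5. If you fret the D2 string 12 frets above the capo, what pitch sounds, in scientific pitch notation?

The capo raises the open D2 by 5 semitones to G2; fretting 12 more gives D2 + 5 + 12 = D2 + 17 semitones = G3.

G3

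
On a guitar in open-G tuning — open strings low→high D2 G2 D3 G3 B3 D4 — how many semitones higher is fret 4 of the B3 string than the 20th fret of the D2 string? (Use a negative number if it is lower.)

B3 at fret 4 → D#4 (MIDI 63); D2 at fret 20 → A#3 (MIDI 58).
63 − 58 = 5, so the two pitches are 5 semitones apart.

5 semitones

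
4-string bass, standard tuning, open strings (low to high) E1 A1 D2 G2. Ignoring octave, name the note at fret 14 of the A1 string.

Each fret is one semitone, so A1 + 14 = B.

B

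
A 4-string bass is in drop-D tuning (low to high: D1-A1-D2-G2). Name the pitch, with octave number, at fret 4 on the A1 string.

The open A1 string plus 4 semitones: A–A#–B–C–C#.
The walk passes from B into C once, so the octave number goes from 1 to 2.
(Equivalently spelled D♭2.)

C♯2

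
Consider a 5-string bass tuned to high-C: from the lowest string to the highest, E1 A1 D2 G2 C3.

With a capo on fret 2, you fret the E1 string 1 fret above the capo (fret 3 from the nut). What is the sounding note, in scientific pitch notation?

The capo raises the open E1 by 2 semitones to F#1; fretting 1 more gives E1 + 2 + 1 = E1 + 3 semitones = G1.

G1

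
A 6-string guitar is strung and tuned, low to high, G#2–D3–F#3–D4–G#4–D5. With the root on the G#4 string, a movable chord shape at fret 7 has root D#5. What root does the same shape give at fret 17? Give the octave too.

Moving from fret 7 to fret 17 shifts the root by 10 semitones.
D#5 up 10 semitones is C#6.

C#6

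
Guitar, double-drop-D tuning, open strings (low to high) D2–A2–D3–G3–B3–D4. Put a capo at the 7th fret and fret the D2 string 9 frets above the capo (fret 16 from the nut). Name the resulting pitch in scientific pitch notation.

F#3

The capo raises the open D2 by 7 semitones to A2; fretting 9 more gives D2 + 7 + 9 = D2 + 16 semitones = F#3.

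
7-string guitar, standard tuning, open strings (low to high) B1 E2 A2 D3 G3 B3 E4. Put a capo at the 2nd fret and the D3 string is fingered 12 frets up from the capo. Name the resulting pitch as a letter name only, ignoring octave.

The capo raises the open D3 by 2 semitones to E3; fretting 12 more gives D3 + 2 + 12 = D3 + 14 semitones, landing on E.

E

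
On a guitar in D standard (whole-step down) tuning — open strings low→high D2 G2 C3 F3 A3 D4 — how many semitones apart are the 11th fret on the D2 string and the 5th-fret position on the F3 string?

9 semitones

D2 at fret 11 → C#3 (MIDI 49); F3 at fret 5 → A#3 (MIDI 58).
49 − 58 = -9, so the two pitches are 9 semitones apart, with A#3 the higher.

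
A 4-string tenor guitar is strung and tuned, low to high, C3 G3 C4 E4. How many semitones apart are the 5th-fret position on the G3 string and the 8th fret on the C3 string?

4 semitones

G3 at fret 5 → C4 (MIDI 60); C3 at fret 8 → G#3 (MIDI 56).
60 − 56 = 4, so the two pitches are 4 semitones apart, with C4 the higher.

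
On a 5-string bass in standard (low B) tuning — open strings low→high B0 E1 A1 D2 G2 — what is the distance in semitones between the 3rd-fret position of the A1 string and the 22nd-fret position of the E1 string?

14 semitones

A1 at fret 3 → C2 (MIDI 36); E1 at fret 22 → D3 (MIDI 50).
36 − 50 = -14, so the two pitches are 14 semitones apart, with D3 the higher.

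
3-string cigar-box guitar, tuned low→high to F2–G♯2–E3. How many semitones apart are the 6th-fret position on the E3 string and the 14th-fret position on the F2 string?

3 semitones

E3 at fret 6 → A♯3 (MIDI 58); F2 at fret 14 → G3 (MIDI 55).
58 − 55 = 3, so the two pitches are 3 semitones apart, with A♯3 the higher.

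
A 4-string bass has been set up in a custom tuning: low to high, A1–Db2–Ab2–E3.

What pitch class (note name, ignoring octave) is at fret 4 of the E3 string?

The open E3 string plus 4 semitones: E–F–Gb–G–Ab.

Ab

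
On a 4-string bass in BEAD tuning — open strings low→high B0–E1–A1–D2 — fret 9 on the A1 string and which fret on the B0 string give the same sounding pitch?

A1 at fret 9 is A1 + 9 semitones = F#2.
The open B0 string is 10 semitones below the open A1, so the same pitch on the B0 string lies at fret 9 + 10 = 19.

19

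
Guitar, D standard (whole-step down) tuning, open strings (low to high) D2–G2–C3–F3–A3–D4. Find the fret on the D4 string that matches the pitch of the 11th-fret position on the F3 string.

2

Fret 11 on F3 is MIDI 53 + 11 = 64 (E4). On the D4 string (open MIDI 62), that pitch is 64 − 62 = fret 2.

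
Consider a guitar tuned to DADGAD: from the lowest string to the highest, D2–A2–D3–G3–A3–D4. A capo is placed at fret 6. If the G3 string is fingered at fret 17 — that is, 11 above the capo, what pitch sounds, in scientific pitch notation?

C5

The capo raises the open G3 by 6 semitones to C♯4; fretting 11 more gives G3 + 6 + 11 = G3 + 17 semitones = C5.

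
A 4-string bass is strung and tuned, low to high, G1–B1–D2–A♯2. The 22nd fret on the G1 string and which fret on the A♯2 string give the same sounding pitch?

7

G1 at fret 22 is G1 + 22 semitones = F3.
The open A♯2 string is 15 semitones above the open G1, so the same pitch on the A♯2 string lies at fret 22 − 15 = 7.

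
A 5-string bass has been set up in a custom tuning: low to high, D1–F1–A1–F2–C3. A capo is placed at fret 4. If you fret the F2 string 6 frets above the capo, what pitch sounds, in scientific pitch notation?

Eb3

The capo raises the open F2 by 4 semitones to A2; fretting 6 more gives F2 + 4 + 6 = F2 + 10 semitones = Eb3.
(Also written D#.)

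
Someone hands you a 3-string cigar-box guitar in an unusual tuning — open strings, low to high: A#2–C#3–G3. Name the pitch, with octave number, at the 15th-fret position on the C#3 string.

Each fret is one semitone, so C#3 + 15 = E4.

E4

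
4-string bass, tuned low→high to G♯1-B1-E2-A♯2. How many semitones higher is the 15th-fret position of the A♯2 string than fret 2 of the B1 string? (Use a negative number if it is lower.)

24 semitones

A♯2 at fret 15 → C♯4 (MIDI 61); B1 at fret 2 → C♯2 (MIDI 37).
61 − 37 = 24, so the two pitches are 24 semitones apart.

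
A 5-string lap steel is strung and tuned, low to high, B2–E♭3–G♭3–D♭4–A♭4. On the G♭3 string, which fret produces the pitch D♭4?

7

D♭4 is 7 semitones above the open G♭3 (Gb–G–Ab–A–Bb–B–C–Db), so it sits at fret 7.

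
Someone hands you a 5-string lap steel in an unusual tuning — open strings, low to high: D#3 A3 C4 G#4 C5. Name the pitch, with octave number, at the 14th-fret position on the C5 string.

Each fret is one semitone, so C5 + 14 = D6.

D6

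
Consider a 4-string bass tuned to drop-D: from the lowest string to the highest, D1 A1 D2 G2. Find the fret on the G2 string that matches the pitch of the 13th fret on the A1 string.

Fret 13 on A1 is MIDI 33 + 13 = 46 (A♯2). On the G2 string (open MIDI 43), that pitch is 46 − 43 = fret 3.

3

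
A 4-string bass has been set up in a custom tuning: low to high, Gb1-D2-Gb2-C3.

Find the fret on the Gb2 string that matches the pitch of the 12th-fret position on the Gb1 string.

0

Fret 12 on Gb1 is MIDI 30 + 12 = 42 (Gb2). On the Gb2 string (open MIDI 42), that pitch is 42 − 42 = fret 0.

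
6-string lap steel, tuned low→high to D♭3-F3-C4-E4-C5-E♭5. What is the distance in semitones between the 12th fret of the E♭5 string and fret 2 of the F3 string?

32 semitones

E♭5 at fret 12 → E♭6 (MIDI 87); F3 at fret 2 → G3 (MIDI 55).
87 − 55 = 32, so the two pitches are 32 semitones apart, with E♭6 the higher.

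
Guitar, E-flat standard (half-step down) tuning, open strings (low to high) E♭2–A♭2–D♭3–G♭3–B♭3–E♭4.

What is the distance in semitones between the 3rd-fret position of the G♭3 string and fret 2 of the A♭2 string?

11 semitones

G♭3 at fret 3 → A3 (MIDI 57); A♭2 at fret 2 → B♭2 (MIDI 46).
57 − 46 = 11, so the two pitches are 11 semitones apart, with A3 the higher.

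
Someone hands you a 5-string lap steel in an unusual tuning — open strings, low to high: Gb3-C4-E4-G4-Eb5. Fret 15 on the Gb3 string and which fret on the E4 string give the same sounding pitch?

5

Gb3 at fret 15 is Gb3 + 15 semitones = A4.
The open E4 string is 10 semitones above the open Gb3, so the same pitch on the E4 string lies at fret 15 − 10 = 5.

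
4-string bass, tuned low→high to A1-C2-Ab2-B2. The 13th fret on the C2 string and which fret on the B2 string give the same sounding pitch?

2

C2 at fret 13 is C2 + 13 semitones = Db3.
The open B2 string is 11 semitones above the open C2, so the same pitch on the B2 string lies at fret 13 − 11 = 2.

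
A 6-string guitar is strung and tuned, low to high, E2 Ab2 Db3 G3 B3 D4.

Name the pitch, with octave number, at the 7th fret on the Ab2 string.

The open Ab2 string plus 7 semitones: Ab–A–Bb–B–C–Db–D–Eb.
The walk passes from B into C once, so the octave number goes from 2 to 3.
(Equivalently spelled D#3.)

Eb3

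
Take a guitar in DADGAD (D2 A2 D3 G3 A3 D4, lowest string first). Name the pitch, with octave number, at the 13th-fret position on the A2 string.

The open A2 string plus 13 semitones: A–A#–B–C–…–G#–A–A#.
The walk passes from B into C once, so the octave number goes from 2 to 3.
(Equivalently spelled Bb3.)

A#3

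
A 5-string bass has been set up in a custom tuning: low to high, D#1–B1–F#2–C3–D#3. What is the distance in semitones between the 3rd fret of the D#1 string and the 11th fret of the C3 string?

D#1 at fret 3 → F#1 (MIDI 30); C3 at fret 11 → B3 (MIDI 59).
30 − 59 = -29, so the two pitches are 29 semitones apart, with B3 the higher.

29 semitones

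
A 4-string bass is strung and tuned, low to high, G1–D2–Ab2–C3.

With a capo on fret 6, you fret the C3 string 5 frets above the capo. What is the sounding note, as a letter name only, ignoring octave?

B

The capo raises the open C3 by 6 semitones to Gb3; fretting 5 more gives C3 + 6 + 5 = C3 + 11 semitones, landing on B.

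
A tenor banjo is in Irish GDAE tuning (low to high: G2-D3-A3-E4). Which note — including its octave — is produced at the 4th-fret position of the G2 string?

B2

G2 is MIDI 43. Adding 4 gives 47, which is B2.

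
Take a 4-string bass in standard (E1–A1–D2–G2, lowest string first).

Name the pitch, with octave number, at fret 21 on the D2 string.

B3

The open D2 string plus 21 semitones: D–D#–E–F–…–A–A#–B.
The walk passes from B into C once, so the octave number goes from 2 to 3.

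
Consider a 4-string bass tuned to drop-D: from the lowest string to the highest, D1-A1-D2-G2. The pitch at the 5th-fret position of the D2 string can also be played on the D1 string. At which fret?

17

Fret 5 on D2 is MIDI 38 + 5 = 43 (G2). On the D1 string (open MIDI 26), that pitch is 43 − 26 = fret 17.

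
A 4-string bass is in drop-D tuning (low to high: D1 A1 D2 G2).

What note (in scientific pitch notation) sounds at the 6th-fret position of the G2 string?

C#3

Each fret is one semitone, so G2 + 6 = C#3.
(Equivalently spelled Db3.)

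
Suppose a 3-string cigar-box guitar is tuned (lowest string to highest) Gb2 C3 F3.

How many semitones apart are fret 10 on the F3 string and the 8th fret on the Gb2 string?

13 semitones

F3 at fret 10 → Eb4 (MIDI 63); Gb2 at fret 8 → D3 (MIDI 50).
63 − 50 = 13, so the two pitches are 13 semitones apart, with Eb4 the higher.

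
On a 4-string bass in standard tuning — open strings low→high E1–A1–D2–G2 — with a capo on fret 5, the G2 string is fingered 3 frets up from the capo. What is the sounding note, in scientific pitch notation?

D♯3

The capo raises the open G2 by 5 semitones to C3; fretting 3 more gives G2 + 5 + 3 = G2 + 8 semitones = D♯3.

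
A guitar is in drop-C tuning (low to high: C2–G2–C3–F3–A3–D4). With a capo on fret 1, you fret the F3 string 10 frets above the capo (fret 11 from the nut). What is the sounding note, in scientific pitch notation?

The capo raises the open F3 by 1 semitone to F♯3; fretting 10 more gives F3 + 1 + 10 = F3 + 11 semitones = E4.

E4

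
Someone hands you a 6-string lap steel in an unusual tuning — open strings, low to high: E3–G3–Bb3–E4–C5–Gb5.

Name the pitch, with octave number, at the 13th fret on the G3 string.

The open G3 string plus 13 semitones: G–Ab–A–Bb–…–Gb–G–Ab.
The walk passes from B into C once, so the octave number goes from 3 to 4.

Ab4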